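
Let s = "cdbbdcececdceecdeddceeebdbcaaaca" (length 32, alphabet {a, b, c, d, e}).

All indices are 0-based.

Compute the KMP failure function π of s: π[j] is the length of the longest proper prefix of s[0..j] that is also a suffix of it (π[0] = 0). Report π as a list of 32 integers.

π[0] = 0
j=1 s[j]='d': π[1]=0 (border '')
j=2 s[j]='b': π[2]=0 (border '')
j=3 s[j]='b': π[3]=0 (border '')
j=4 s[j]='d': π[4]=0 (border '')
j=5 s[j]='c': π[5]=1 (border 'c')
j=6 s[j]='e': k: 1→0; π[6]=0 (border '')
j=7 s[j]='c': π[7]=1 (border 'c')
j=8 s[j]='e': k: 1→0; π[8]=0 (border '')
j=9 s[j]='c': π[9]=1 (border 'c')
j=10 s[j]='d': π[10]=2 (border 'cd')
j=11 s[j]='c': k: 2→0; π[11]=1 (border 'c')
j=12 s[j]='e': k: 1→0; π[12]=0 (border '')
j=13 s[j]='e': π[13]=0 (border '')
j=14 s[j]='c': π[14]=1 (border 'c')
j=15 s[j]='d': π[15]=2 (border 'cd')
j=16 s[j]='e': k: 2→0; π[16]=0 (border '')
j=17 s[j]='d': π[17]=0 (border '')
j=18 s[j]='d': π[18]=0 (border '')
j=19 s[j]='c': π[19]=1 (border 'c')
j=20 s[j]='e': k: 1→0; π[20]=0 (border '')
j=21 s[j]='e': π[21]=0 (border '')
j=22 s[j]='e': π[22]=0 (border '')
j=23 s[j]='b': π[23]=0 (border '')
j=24 s[j]='d': π[24]=0 (border '')
j=25 s[j]='b': π[25]=0 (border '')
j=26 s[j]='c': π[26]=1 (border 'c')
j=27 s[j]='a': k: 1→0; π[27]=0 (border '')
j=28 s[j]='a': π[28]=0 (border '')
j=29 s[j]='a': π[29]=0 (border '')
j=30 s[j]='c': π[30]=1 (border 'c')
j=31 s[j]='a': k: 1→0; π[31]=0 (border '')

[0, 0, 0, 0, 0, 1, 0, 1, 0, 1, 2, 1, 0, 0, 1, 2, 0, 0, 0, 1, 0, 0, 0, 0, 0, 0, 1, 0, 0, 0, 1, 0]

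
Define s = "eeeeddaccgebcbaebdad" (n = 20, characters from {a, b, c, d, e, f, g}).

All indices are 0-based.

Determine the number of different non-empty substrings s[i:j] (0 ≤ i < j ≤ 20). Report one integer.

rank | idx | suffix
   0 |   6 | accgebcbaebdad
   1 |  18 | ad
   2 |  14 | aebdad
   3 |  13 | baebdad
   4 |  11 | bcbaebdad
   5 |  16 | bdad
   6 |  12 | cbaebdad
   7 |   7 | ccgebcbaebdad
   8 |   8 | cgebcbaebdad
   9 |  19 | d
  10 |   5 | daccgebcbaebdad
  11 |  17 | dad
  12 |   4 | ddaccgebcbaebdad
  13 |  10 | ebcbaebdad
  14 |  15 | ebdad
  15 |   3 | eddaccgebcbaebdad
  16 |   2 | eeddaccgebcbaebdad
  17 |   1 | eeeddaccgebcbaebdad
  18 |   0 | eeeeddaccgebcbaebdad
  19 |   9 | gebcbaebdad

SA = [6, 18, 14, 13, 11, 16, 12, 7, 8, 19, 5, 17, 4, 10, 15, 3, 2, 1, 0, 9]
[i] adj suffixes → lcp
  [1] 6/18 → 1 ('a')
  [2] 18/14 → 1 ('a')
  [3] 14/13 → 0 ('')
  [4] 13/11 → 1 ('b')
  [5] 11/16 → 1 ('b')
  [6] 16/12 → 0 ('')
  [7] 12/7 → 1 ('c')
  [8] 7/8 → 1 ('c')
  [9] 8/19 → 0 ('')
  [10] 19/5 → 1 ('d')
  [11] 5/17 → 2 ('da')
  [12] 17/4 → 1 ('d')
  [13] 4/10 → 0 ('')
  [14] 10/15 → 2 ('eb')
  [15] 15/3 → 1 ('e')
  [16] 3/2 → 1 ('e')
  [17] 2/1 → 2 ('ee')
  [18] 1/0 → 3 ('eee')
  [19] 0/9 → 0 ('')

n(n+1)/2 = 20·21/2 = 210
Σ LCP = 0 + 1 + 1 + 0 + 1 + 1 + 0 + 1 + 1 + 0 + 1 + 2 + 1 + 0 + 2 + 1 + 1 + 2 + 3 + 0 = 19
distinct = 210 − 19 = 191

191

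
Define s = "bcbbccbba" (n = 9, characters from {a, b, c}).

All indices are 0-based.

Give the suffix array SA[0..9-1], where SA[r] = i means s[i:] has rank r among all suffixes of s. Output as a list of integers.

rank→(start, suffix):
  0 → (8, 'a')
  1 → (7, 'ba')
  2 → (6, 'bba')
  3 → (2, 'bbccbba')
  4 → (0, 'bcbbccbba')
  5 → (3, 'bccbba')
  6 → (5, 'cbba')
  7 → (1, 'cbbccbba')
  8 → (4, 'ccbba')

[8, 7, 6, 2, 0, 3, 5, 1, 4]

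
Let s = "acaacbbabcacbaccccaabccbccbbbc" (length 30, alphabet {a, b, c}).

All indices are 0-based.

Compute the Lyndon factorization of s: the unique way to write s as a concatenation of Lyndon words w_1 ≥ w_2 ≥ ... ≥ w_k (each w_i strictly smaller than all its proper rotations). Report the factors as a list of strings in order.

["ac", "aacbbabcacbacccc", "aabccbccbbbc"]

emit factor 1: 'ac' (i=0, period=2)
emit factor 2: 'aacbbabcacbacccc' (i=2, period=16)
emit factor 3: 'aabccbccbbbc' (i=18, period=12)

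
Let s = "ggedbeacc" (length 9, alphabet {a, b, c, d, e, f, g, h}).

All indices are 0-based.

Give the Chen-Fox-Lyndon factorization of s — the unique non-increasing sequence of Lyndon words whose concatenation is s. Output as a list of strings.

["g", "g", "e", "d", "be", "acc"]

emit factor 1: 'g' (i=0, period=1)
emit factor 2: 'g' (i=1, period=1)
emit factor 3: 'e' (i=2, period=1)
emit factor 4: 'd' (i=3, period=1)
emit factor 5: 'be' (i=4, period=2)
emit factor 6: 'acc' (i=6, period=3)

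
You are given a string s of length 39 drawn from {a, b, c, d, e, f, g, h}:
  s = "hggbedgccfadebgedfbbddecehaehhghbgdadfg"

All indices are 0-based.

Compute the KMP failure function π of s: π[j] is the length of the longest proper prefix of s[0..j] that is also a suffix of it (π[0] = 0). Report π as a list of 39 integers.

π[0] = 0
j=1 s[j]='g': π[1]=0 (border '')
j=2 s[j]='g': π[2]=0 (border '')
j=3 s[j]='b': π[3]=0 (border '')
j=4 s[j]='e': π[4]=0 (border '')
j=5 s[j]='d': π[5]=0 (border '')
j=6 s[j]='g': π[6]=0 (border '')
j=7 s[j]='c': π[7]=0 (border '')
j=8 s[j]='c': π[8]=0 (border '')
j=9 s[j]='f': π[9]=0 (border '')
j=10 s[j]='a': π[10]=0 (border '')
j=11 s[j]='d': π[11]=0 (border '')
j=12 s[j]='e': π[12]=0 (border '')
j=13 s[j]='b': π[13]=0 (border '')
j=14 s[j]='g': π[14]=0 (border '')
j=15 s[j]='e': π[15]=0 (border '')
j=16 s[j]='d': π[16]=0 (border '')
j=17 s[j]='f': π[17]=0 (border '')
j=18 s[j]='b': π[18]=0 (border '')
j=19 s[j]='b': π[19]=0 (border '')
j=20 s[j]='d': π[20]=0 (border '')
j=21 s[j]='d': π[21]=0 (border '')
j=22 s[j]='e': π[22]=0 (border '')
j=23 s[j]='c': π[23]=0 (border '')
j=24 s[j]='e': π[24]=0 (border '')
j=25 s[j]='h': π[25]=1 (border 'h')
j=26 s[j]='a': k: 1→0; π[26]=0 (border '')
j=27 s[j]='e': π[27]=0 (border '')
j=28 s[j]='h': π[28]=1 (border 'h')
j=29 s[j]='h': k: 1→0; π[29]=1 (border 'h')
j=30 s[j]='g': π[30]=2 (border 'hg')
j=31 s[j]='h': k: 2→0; π[31]=1 (border 'h')
j=32 s[j]='b': k: 1→0; π[32]=0 (border '')
j=33 s[j]='g': π[33]=0 (border '')
j=34 s[j]='d': π[34]=0 (border '')
j=35 s[j]='a': π[35]=0 (border '')
j=36 s[j]='d': π[36]=0 (border '')
j=37 s[j]='f': π[37]=0 (border '')
j=38 s[j]='g': π[38]=0 (border '')

[0, 0, 0, 0, 0, 0, 0, 0, 0, 0, 0, 0, 0, 0, 0, 0, 0, 0, 0, 0, 0, 0, 0, 0, 0, 1, 0, 0, 1, 1, 2, 1, 0, 0, 0, 0, 0, 0, 0]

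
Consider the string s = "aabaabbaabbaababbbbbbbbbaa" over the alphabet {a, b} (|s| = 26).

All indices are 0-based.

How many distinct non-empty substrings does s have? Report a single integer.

257

rank→(start, suffix):
  0 → (25, 'a')
  1 → (24, 'aa')
  2 → (0, 'aabaabbaabbaababbbbbbbbbaa')
  3 → (11, 'aababbbbbbbbbaa')
  4 → (7, 'aabbaababbbbbbbbbaa')
  5 → (3, 'aabbaabbaababbbbbbbbbaa')
  6 → (1, 'abaabbaabbaababbbbbbbbbaa')
  7 → (12, 'ababbbbbbbbbaa')
  8 → (8, 'abbaababbbbbbbbbaa')
  9 → (4, 'abbaabbaababbbbbbbbbaa')
  10 → (14, 'abbbbbbbbbaa')
  11 → (23, 'baa')
  12 → (10, 'baababbbbbbbbbaa')
  13 → (6, 'baabbaababbbbbbbbbaa')
  14 → (2, 'baabbaabbaababbbbbbbbbaa')
  15 → (13, 'babbbbbbbbbaa')
  16 → (22, 'bbaa')
  17 → (9, 'bbaababbbbbbbbbaa')
  18 → (5, 'bbaabbaababbbbbbbbbaa')
  19 → (21, 'bbbaa')
  20 → (20, 'bbbbaa')
  21 → (19, 'bbbbbaa')
  22 → (18, 'bbbbbbaa')
  23 → (17, 'bbbbbbbaa')
  24 → (16, 'bbbbbbbbaa')
  25 → (15, 'bbbbbbbbbaa')

SA = [25, 24, 0, 11, 7, 3, 1, 12, 8, 4, 14, 23, 10, 6, 2, 13, 22, 9, 5, 21, 20, 19, 18, 17, 16, 15]
rank  pair      lcp
   1  s[25:],s[24:]  1  'a'
   2  s[24:],s[0:]  2  'aa'
   3  s[0:],s[11:]  4  'aaba'
   4  s[11:],s[7:]  3  'aab'
   5  s[7:],s[3:]  7  'aabbaab'
   6  s[3:],s[1:]  1  'a'
   7  s[1:],s[12:]  3  'aba'
   8  s[12:],s[8:]  2  'ab'
   9  s[8:],s[4:]  6  'abbaab'
  10  s[4:],s[14:]  3  'abb'
  11  s[14:],s[23:]  0  ''
  12  s[23:],s[10:]  3  'baa'
  13  s[10:],s[6:]  4  'baab'
  14  s[6:],s[2:]  8  'baabbaab'
  15  s[2:],s[13:]  2  'ba'
  16  s[13:],s[22:]  1  'b'
  17  s[22:],s[9:]  4  'bbaa'
  18  s[9:],s[5:]  5  'bbaab'
  19  s[5:],s[21:]  2  'bb'
  20  s[21:],s[20:]  3  'bbb'
  21  s[20:],s[19:]  4  'bbbb'
  22  s[19:],s[18:]  5  'bbbbb'
  23  s[18:],s[17:]  6  'bbbbbb'
  24  s[17:],s[16:]  7  'bbbbbbb'
  25  s[16:],s[15:]  8  'bbbbbbbb'

n(n+1)/2 = 26·27/2 = 351
Σ LCP = 0 + 1 + 2 + 4 + 3 + 7 + 1 + 3 + 2 + 6 + 3 + 0 + 3 + 4 + 8 + 2 + 1 + 4 + 5 + 2 + 3 + 4 + 5 + 6 + 7 + 8 = 94
distinct = 351 − 94 = 257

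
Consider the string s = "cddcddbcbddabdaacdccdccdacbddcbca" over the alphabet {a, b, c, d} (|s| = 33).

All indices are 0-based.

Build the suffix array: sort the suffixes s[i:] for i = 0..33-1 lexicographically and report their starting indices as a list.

sorted suffixes:
  #0 SA[0]=32  'a'
  #1 SA[1]=14  'aacdccdccdacbddcbca'
  #2 SA[2]=11  'abdaacdccdccdacbddcbca'
  #3 SA[3]=24  'acbddcbca'
  #4 SA[4]=15  'acdccdccdacbddcbca'
  #5 SA[5]=30  'bca'
  #6 SA[6]=6  'bcbddabdaacdccdccdacbddcbca'
  #7 SA[7]=12  'bdaacdccdccdacbddcbca'
  #8 SA[8]=8  'bddabdaacdccdccdacbddcbca'
  #9 SA[9]=26  'bddcbca'
  #10 SA[10]=31  'ca'
  #11 SA[11]=29  'cbca'
  #12 SA[12]=7  'cbddabdaacdccdccdacbddcbca'
  #13 SA[13]=25  'cbddcbca'
  #14 SA[14]=21  'ccdacbddcbca'
  #15 SA[15]=18  'ccdccdacbddcbca'
  #16 SA[16]=22  'cdacbddcbca'
  #17 SA[17]=19  'cdccdacbddcbca'
  #18 SA[18]=16  'cdccdccdacbddcbca'
  #19 SA[19]=3  'cddbcbddabdaacdccdccdacbddcbca'
  #20 SA[20]=0  'cddcddbcbddabdaacdccdccdacbddcbca'
  #21 SA[21]=13  'daacdccdccdacbddcbca'
  #22 SA[22]=10  'dabdaacdccdccdacbddcbca'
  #23 SA[23]=23  'dacbddcbca'
  #24 SA[24]=5  'dbcbddabdaacdccdccdacbddcbca'
  #25 SA[25]=28  'dcbca'
  #26 SA[26]=20  'dccdacbddcbca'
  #27 SA[27]=17  'dccdccdacbddcbca'
  #28 SA[28]=2  'dcddbcbddabdaacdccdccdacbddcbca'
  #29 SA[29]=9  'ddabdaacdccdccdacbddcbca'
  #30 SA[30]=4  'ddbcbddabdaacdccdccdacbddcbca'
  #31 SA[31]=27  'ddcbca'
  #32 SA[32]=1  'ddcddbcbddabdaacdccdccdacbddcbca'

[32, 14, 11, 24, 15, 30, 6, 12, 8, 26, 31, 29, 7, 25, 21, 18, 22, 19, 16, 3, 0, 13, 10, 23, 5, 28, 20, 17, 2, 9, 4, 27, 1]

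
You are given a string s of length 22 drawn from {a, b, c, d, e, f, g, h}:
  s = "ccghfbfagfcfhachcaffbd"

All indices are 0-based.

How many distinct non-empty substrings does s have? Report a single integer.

rank→(start, suffix):
  0 → (13, 'achcaffbd')
  1 → (17, 'affbd')
  2 → (7, 'agfcfhachcaffbd')
  3 → (20, 'bd')
  4 → (5, 'bfagfcfhachcaffbd')
  5 → (16, 'caffbd')
  6 → (0, 'ccghfbfagfcfhachcaffbd')
  7 → (10, 'cfhachcaffbd')
  8 → (1, 'cghfbfagfcfhachcaffbd')
  9 → (14, 'chcaffbd')
  10 → (21, 'd')
  11 → (6, 'fagfcfhachcaffbd')
  12 → (19, 'fbd')
  13 → (4, 'fbfagfcfhachcaffbd')
  14 → (9, 'fcfhachcaffbd')
  15 → (18, 'ffbd')
  16 → (11, 'fhachcaffbd')
  17 → (8, 'gfcfhachcaffbd')
  18 → (2, 'ghfbfagfcfhachcaffbd')
  19 → (12, 'hachcaffbd')
  20 → (15, 'hcaffbd')
  21 → (3, 'hfbfagfcfhachcaffbd')

SA = [13, 17, 7, 20, 5, 16, 0, 10, 1, 14, 21, 6, 19, 4, 9, 18, 11, 8, 2, 12, 15, 3]
i: (SA[i-1],SA[i]) lcp shared
  1: (13,17) 1 'a'
  2: (17,7) 1 'a'
  3: (7,20) 0 ''
  4: (20,5) 1 'b'
  5: (5,16) 0 ''
  6: (16,0) 1 'c'
  7: (0,10) 1 'c'
  8: (10,1) 1 'c'
  9: (1,14) 1 'c'
  10: (14,21) 0 ''
  11: (21,6) 0 ''
  12: (6,19) 1 'f'
  13: (19,4) 2 'fb'
  14: (4,9) 1 'f'
  15: (9,18) 1 'f'
  16: (18,11) 1 'f'
  17: (11,8) 0 ''
  18: (8,2) 1 'g'
  19: (2,12) 0 ''
  20: (12,15) 1 'h'
  21: (15,3) 1 'h'

n(n+1)/2 = 22·23/2 = 253
Σ LCP = 0 + 1 + 1 + 0 + 1 + 0 + 1 + 1 + 1 + 1 + 0 + 0 + 1 + 2 + 1 + 1 + 1 + 0 + 1 + 0 + 1 + 1 = 16
distinct = 253 − 16 = 237

237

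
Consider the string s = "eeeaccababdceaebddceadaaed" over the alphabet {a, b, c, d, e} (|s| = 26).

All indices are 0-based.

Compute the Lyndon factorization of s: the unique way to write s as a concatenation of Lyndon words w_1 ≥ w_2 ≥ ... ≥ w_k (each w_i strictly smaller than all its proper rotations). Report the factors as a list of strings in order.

["e", "e", "e", "acc", "ababdceaebddcead", "aaed"]

emit factor 1: 'e' (i=0, period=1)
emit factor 2: 'e' (i=1, period=1)
emit factor 3: 'e' (i=2, period=1)
emit factor 4: 'acc' (i=3, period=3)
emit factor 5: 'ababdceaebddcead' (i=6, period=16)
emit factor 6: 'aaed' (i=22, period=4)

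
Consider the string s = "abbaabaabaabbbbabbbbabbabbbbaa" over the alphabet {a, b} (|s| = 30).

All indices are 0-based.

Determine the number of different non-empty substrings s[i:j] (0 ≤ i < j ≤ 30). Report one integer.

349

rank | idx | suffix
   0 |  29 | a
   1 |  28 | aa
   2 |   3 | aabaabaabbbbabbbbabbabbbbaa
   3 |   6 | aabaabbbbabbbbabbabbbbaa
   4 |   9 | aabbbbabbbbabbabbbbaa
   5 |   4 | abaabaabbbbabbbbabbabbbbaa
   6 |   7 | abaabbbbabbbbabbabbbbaa
   7 |   0 | abbaabaabaabbbbabbbbabbabbbbaa
   8 |  20 | abbabbbbaa
   9 |  23 | abbbbaa
  10 |  15 | abbbbabbabbbbaa
  11 |  10 | abbbbabbbbabbabbbbaa
  12 |  27 | baa
  13 |   2 | baabaabaabbbbabbbbabbabbbbaa
  14 |   5 | baabaabbbbabbbbabbabbbbaa
  15 |   8 | baabbbbabbbbabbabbbbaa
  16 |  19 | babbabbbbaa
  17 |  22 | babbbbaa
  18 |  14 | babbbbabbabbbbaa
  19 |  26 | bbaa
  20 |   1 | bbaabaabaabbbbabbbbabbabbbbaa
  21 |  18 | bbabbabbbbaa
  22 |  21 | bbabbbbaa
  23 |  13 | bbabbbbabbabbbbaa
  24 |  25 | bbbaa
  25 |  17 | bbbabbabbbbaa
  26 |  12 | bbbabbbbabbabbbbaa
  27 |  24 | bbbbaa
  28 |  16 | bbbbabbabbbbaa
  29 |  11 | bbbbabbbbabbabbbbaa

SA = [29, 28, 3, 6, 9, 4, 7, 0, 20, 23, 15, 10, 27, 2, 5, 8, 19, 22, 14, 26, 1, 18, 21, 13, 25, 17, 12, 24, 16, 11]
[i] adj suffixes → lcp
  [1] 29/28 → 1 ('a')
  [2] 28/3 → 2 ('aa')
  [3] 3/6 → 6 ('aabaab')
  [4] 6/9 → 3 ('aab')
  [5] 9/4 → 1 ('a')
  [6] 4/7 → 5 ('abaab')
  [7] 7/0 → 2 ('ab')
  [8] 0/20 → 4 ('abba')
  [9] 20/23 → 3 ('abb')
  [10] 23/15 → 6 ('abbbba')
  [11] 15/10 → 8 ('abbbbabb')
  [12] 10/27 → 0 ('')
  [13] 27/2 → 3 ('baa')
  [14] 2/5 → 7 ('baabaab')
  [15] 5/8 → 4 ('baab')
  [16] 8/19 → 2 ('ba')
  [17] 19/22 → 4 ('babb')
  [18] 22/14 → 7 ('babbbba')
  [19] 14/26 → 1 ('b')
  [20] 26/1 → 4 ('bbaa')
  [21] 1/18 → 3 ('bba')
  [22] 18/21 → 5 ('bbabb')
  [23] 21/13 → 8 ('bbabbbba')
  [24] 13/25 → 2 ('bb')
  [25] 25/17 → 4 ('bbba')
  [26] 17/12 → 6 ('bbbabb')
  [27] 12/24 → 3 ('bbb')
  [28] 24/16 → 5 ('bbbba')
  [29] 16/11 → 7 ('bbbbabb')

n(n+1)/2 = 30·31/2 = 465
Σ LCP = 0 + 1 + 2 + 6 + 3 + 1 + 5 + 2 + 4 + 3 + 6 + 8 + 0 + 3 + 7 + 4 + 2 + 4 + 7 + 1 + 4 + 3 + 5 + 8 + 2 + 4 + 6 + 3 + 5 + 7 = 116
distinct = 465 − 116 = 349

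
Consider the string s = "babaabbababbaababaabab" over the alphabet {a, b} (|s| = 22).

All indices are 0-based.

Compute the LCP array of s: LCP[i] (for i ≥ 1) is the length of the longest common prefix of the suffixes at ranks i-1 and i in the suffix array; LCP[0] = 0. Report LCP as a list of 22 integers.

[0, 5, 3, 1, 2, 5, 3, 4, 4, 2, 4, 0, 1, 6, 4, 2, 3, 6, 4, 3, 1, 3]

sorted suffixes:
  #0 SA[0]=17  'aabab'
  #1 SA[1]=12  'aababaabab'
  #2 SA[2]=3  'aabbababbaababaabab'
  #3 SA[3]=20  'ab'
  #4 SA[4]=15  'abaabab'
  #5 SA[5]=1  'abaabbababbaababaabab'
  #6 SA[6]=18  'abab'
  #7 SA[7]=13  'ababaabab'
  #8 SA[8]=7  'ababbaababaabab'
  #9 SA[9]=9  'abbaababaabab'
  #10 SA[10]=4  'abbababbaababaabab'
  #11 SA[11]=21  'b'
  #12 SA[12]=16  'baabab'
  #13 SA[13]=11  'baababaabab'
  #14 SA[14]=2  'baabbababbaababaabab'
  #15 SA[15]=19  'bab'
  #16 SA[16]=14  'babaabab'
  #17 SA[17]=0  'babaabbababbaababaabab'
  #18 SA[18]=6  'bababbaababaabab'
  #19 SA[19]=8  'babbaababaabab'
  #20 SA[20]=10  'bbaababaabab'
  #21 SA[21]=5  'bbababbaababaabab'

SA = [17, 12, 3, 20, 15, 1, 18, 13, 7, 9, 4, 21, 16, 11, 2, 19, 14, 0, 6, 8, 10, 5]
rank  pair      lcp
   1  s[17:],s[12:]  5  'aabab'
   2  s[12:],s[3:]  3  'aab'
   3  s[3:],s[20:]  1  'a'
   4  s[20:],s[15:]  2  'ab'
   5  s[15:],s[1:]  5  'abaab'
   6  s[1:],s[18:]  3  'aba'
   7  s[18:],s[13:]  4  'abab'
   8  s[13:],s[7:]  4  'abab'
   9  s[7:],s[9:]  2  'ab'
  10  s[9:],s[4:]  4  'abba'
  11  s[4:],s[21:]  0  ''
  12  s[21:],s[16:]  1  'b'
  13  s[16:],s[11:]  6  'baabab'
  14  s[11:],s[2:]  4  'baab'
  15  s[2:],s[19:]  2  'ba'
  16  s[19:],s[14:]  3  'bab'
  17  s[14:],s[0:]  6  'babaab'
  18  s[0:],s[6:]  4  'baba'
  19  s[6:],s[8:]  3  'bab'
  20  s[8:],s[10:]  1  'b'
  21  s[10:],s[5:]  3  'bba'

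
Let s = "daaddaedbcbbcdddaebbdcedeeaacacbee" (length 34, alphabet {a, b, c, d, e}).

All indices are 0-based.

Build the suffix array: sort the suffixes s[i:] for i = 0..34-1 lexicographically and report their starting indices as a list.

sorted suffixes:
  #0 SA[0]=26  'aacacbee'
  #1 SA[1]=1  'aaddaedbcbbcdddaebbdcedeeaacacbee'
  #2 SA[2]=27  'acacbee'
  #3 SA[3]=29  'acbee'
  #4 SA[4]=2  'addaedbcbbcdddaebbdcedeeaacacbee'
  #5 SA[5]=16  'aebbdcedeeaacacbee'
  #6 SA[6]=5  'aedbcbbcdddaebbdcedeeaacacbee'
  #7 SA[7]=10  'bbcdddaebbdcedeeaacacbee'
  #8 SA[8]=18  'bbdcedeeaacacbee'
  #9 SA[9]=8  'bcbbcdddaebbdcedeeaacacbee'
  #10 SA[10]=11  'bcdddaebbdcedeeaacacbee'
  #11 SA[11]=19  'bdcedeeaacacbee'
  #12 SA[12]=31  'bee'
  #13 SA[13]=28  'cacbee'
  #14 SA[14]=9  'cbbcdddaebbdcedeeaacacbee'
  #15 SA[15]=30  'cbee'
  #16 SA[16]=12  'cdddaebbdcedeeaacacbee'
  #17 SA[17]=21  'cedeeaacacbee'
  #18 SA[18]=0  'daaddaedbcbbcdddaebbdcedeeaacacbee'
  #19 SA[19]=15  'daebbdcedeeaacacbee'
  #20 SA[20]=4  'daedbcbbcdddaebbdcedeeaacacbee'
  #21 SA[21]=7  'dbcbbcdddaebbdcedeeaacacbee'
  #22 SA[22]=20  'dcedeeaacacbee'
  #23 SA[23]=14  'ddaebbdcedeeaacacbee'
  #24 SA[24]=3  'ddaedbcbbcdddaebbdcedeeaacacbee'
  #25 SA[25]=13  'dddaebbdcedeeaacacbee'
  #26 SA[26]=23  'deeaacacbee'
  #27 SA[27]=33  'e'
  #28 SA[28]=25  'eaacacbee'
  #29 SA[29]=17  'ebbdcedeeaacacbee'
  #30 SA[30]=6  'edbcbbcdddaebbdcedeeaacacbee'
  #31 SA[31]=22  'edeeaacacbee'
  #32 SA[32]=32  'ee'
  #33 SA[33]=24  'eeaacacbee'

[26, 1, 27, 29, 2, 16, 5, 10, 18, 8, 11, 19, 31, 28, 9, 30, 12, 21, 0, 15, 4, 7, 20, 14, 3, 13, 23, 33, 25, 17, 6, 22, 32, 24]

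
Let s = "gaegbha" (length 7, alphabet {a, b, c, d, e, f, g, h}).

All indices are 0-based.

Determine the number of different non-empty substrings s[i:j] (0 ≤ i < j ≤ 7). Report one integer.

sorted suffixes:
  #0 SA[0]=6  'a'
  #1 SA[1]=1  'aegbha'
  #2 SA[2]=4  'bha'
  #3 SA[3]=2  'egbha'
  #4 SA[4]=0  'gaegbha'
  #5 SA[5]=3  'gbha'
  #6 SA[6]=5  'ha'

SA = [6, 1, 4, 2, 0, 3, 5]
[i] adj suffixes → lcp
  [1] 6/1 → 1 ('a')
  [2] 1/4 → 0 ('')
  [3] 4/2 → 0 ('')
  [4] 2/0 → 0 ('')
  [5] 0/3 → 1 ('g')
  [6] 3/5 → 0 ('')

n(n+1)/2 = 7·8/2 = 28
Σ LCP = 0 + 1 + 0 + 0 + 0 + 1 + 0 = 2
distinct = 28 − 2 = 26

26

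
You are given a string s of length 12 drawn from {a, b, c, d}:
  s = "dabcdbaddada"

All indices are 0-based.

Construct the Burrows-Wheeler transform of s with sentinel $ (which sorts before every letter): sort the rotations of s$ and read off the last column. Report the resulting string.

adddbdaba$dca

rank  rotation       last
    0  $dabcdbaddada  a
    1  a$dabcdbaddad  d
    2  abcdbaddada$d  d
    3  ada$dabcdbadd  d
    4  addada$dabcdb  b
    5  baddada$dabcd  d
    6  bcdbaddada$da  a
    7  cdbaddada$dab  b
    8  da$dabcdbadda  a
    9  dabcdbaddada$  $
   10  dada$dabcdbad  d
   11  dbaddada$dabc  c
   12  ddada$dabcdba  a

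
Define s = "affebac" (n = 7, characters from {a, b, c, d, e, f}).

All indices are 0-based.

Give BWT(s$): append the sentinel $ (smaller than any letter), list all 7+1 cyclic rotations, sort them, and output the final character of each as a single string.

cb$eaffa

rank  rotation  last
    0  $affebac  c
    1  ac$affeb  b
    2  affebac$  $
    3  bac$affe  e
    4  c$affeba  a
    5  ebac$aff  f
    6  febac$af  f
    7  ffebac$a  a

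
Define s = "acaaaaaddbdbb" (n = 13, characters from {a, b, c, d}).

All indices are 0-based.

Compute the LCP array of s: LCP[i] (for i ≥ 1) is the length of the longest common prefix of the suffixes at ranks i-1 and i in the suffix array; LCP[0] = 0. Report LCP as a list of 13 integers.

rank | idx | suffix
   0 |   2 | aaaaaddbdbb
   1 |   3 | aaaaddbdbb
   2 |   4 | aaaddbdbb
   3 |   5 | aaddbdbb
   4 |   0 | acaaaaaddbdbb
   5 |   6 | addbdbb
   6 |  12 | b
   7 |  11 | bb
   8 |   9 | bdbb
   9 |   1 | caaaaaddbdbb
  10 |  10 | dbb
  11 |   8 | dbdbb
  12 |   7 | ddbdbb

SA = [2, 3, 4, 5, 0, 6, 12, 11, 9, 1, 10, 8, 7]
i: (SA[i-1],SA[i]) lcp shared
  1: (2,3) 4 'aaaa'
  2: (3,4) 3 'aaa'
  3: (4,5) 2 'aa'
  4: (5,0) 1 'a'
  5: (0,6) 1 'a'
  6: (6,12) 0 ''
  7: (12,11) 1 'b'
  8: (11,9) 1 'b'
  9: (9,1) 0 ''
  10: (1,10) 0 ''
  11: (10,8) 2 'db'
  12: (8,7) 1 'd'

[0, 4, 3, 2, 1, 1, 0, 1, 1, 0, 0, 2, 1]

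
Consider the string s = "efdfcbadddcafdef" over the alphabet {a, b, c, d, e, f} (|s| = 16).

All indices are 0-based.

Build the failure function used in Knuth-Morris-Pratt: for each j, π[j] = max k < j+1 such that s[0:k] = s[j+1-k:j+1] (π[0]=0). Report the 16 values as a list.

[0, 0, 0, 0, 0, 0, 0, 0, 0, 0, 0, 0, 0, 0, 1, 2]

π[0] = 0
j=1 s[j]='f': π[1]=0 (border '')
j=2 s[j]='d': π[2]=0 (border '')
j=3 s[j]='f': π[3]=0 (border '')
j=4 s[j]='c': π[4]=0 (border '')
j=5 s[j]='b': π[5]=0 (border '')
j=6 s[j]='a': π[6]=0 (border '')
j=7 s[j]='d': π[7]=0 (border '')
j=8 s[j]='d': π[8]=0 (border '')
j=9 s[j]='d': π[9]=0 (border '')
j=10 s[j]='c': π[10]=0 (border '')
j=11 s[j]='a': π[11]=0 (border '')
j=12 s[j]='f': π[12]=0 (border '')
j=13 s[j]='d': π[13]=0 (border '')
j=14 s[j]='e': π[14]=1 (border 'e')
j=15 s[j]='f': π[15]=2 (border 'ef')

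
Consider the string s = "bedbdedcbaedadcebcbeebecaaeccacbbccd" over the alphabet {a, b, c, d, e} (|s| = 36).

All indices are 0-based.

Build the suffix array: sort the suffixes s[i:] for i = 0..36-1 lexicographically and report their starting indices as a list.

rank→(start, suffix):
  0 → (24, 'aaeccacbbccd')
  1 → (29, 'acbbccd')
  2 → (12, 'adcebcbeebecaaeccacbbccd')
  3 → (25, 'aeccacbbccd')
  4 → (9, 'aedadcebcbeebecaaeccacbbccd')
  5 → (8, 'baedadcebcbeebecaaeccacbbccd')
  6 → (31, 'bbccd')
  7 → (16, 'bcbeebecaaeccacbbccd')
  8 → (32, 'bccd')
  9 → (3, 'bdedcbaedadcebcbeebecaaeccacbbccd')
  10 → (21, 'becaaeccacbbccd')
  11 → (0, 'bedbdedcbaedadcebcbeebecaaeccacbbccd')
  12 → (18, 'beebecaaeccacbbccd')
  13 → (23, 'caaeccacbbccd')
  14 → (28, 'cacbbccd')
  15 → (7, 'cbaedadcebcbeebecaaeccacbbccd')
  16 → (30, 'cbbccd')
  17 → (17, 'cbeebecaaeccacbbccd')
  18 → (27, 'ccacbbccd')
  19 → (33, 'ccd')
  20 → (34, 'cd')
  21 → (14, 'cebcbeebecaaeccacbbccd')
  22 → (35, 'd')
  23 → (11, 'dadcebcbeebecaaeccacbbccd')
  24 → (2, 'dbdedcbaedadcebcbeebecaaeccacbbccd')
  25 → (6, 'dcbaedadcebcbeebecaaeccacbbccd')
  26 → (13, 'dcebcbeebecaaeccacbbccd')
  27 → (4, 'dedcbaedadcebcbeebecaaeccacbbccd')
  28 → (15, 'ebcbeebecaaeccacbbccd')
  29 → (20, 'ebecaaeccacbbccd')
  30 → (22, 'ecaaeccacbbccd')
  31 → (26, 'eccacbbccd')
  32 → (10, 'edadcebcbeebecaaeccacbbccd')
  33 → (1, 'edbdedcbaedadcebcbeebecaaeccacbbccd')
  34 → (5, 'edcbaedadcebcbeebecaaeccacbbccd')
  35 → (19, 'eebecaaeccacbbccd')

[24, 29, 12, 25, 9, 8, 31, 16, 32, 3, 21, 0, 18, 23, 28, 7, 30, 17, 27, 33, 34, 14, 35, 11, 2, 6, 13, 4, 15, 20, 22, 26, 10, 1, 5, 19]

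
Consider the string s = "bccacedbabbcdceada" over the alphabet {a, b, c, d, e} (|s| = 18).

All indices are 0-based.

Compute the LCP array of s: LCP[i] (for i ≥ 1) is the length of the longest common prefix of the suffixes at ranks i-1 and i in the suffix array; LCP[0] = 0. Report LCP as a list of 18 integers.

[0, 1, 1, 1, 0, 1, 1, 2, 0, 1, 1, 1, 2, 0, 1, 1, 0, 1]

sorted suffixes:
  #0 SA[0]=17  'a'
  #1 SA[1]=8  'abbcdceada'
  #2 SA[2]=3  'acedbabbcdceada'
  #3 SA[3]=15  'ada'
  #4 SA[4]=7  'babbcdceada'
  #5 SA[5]=9  'bbcdceada'
  #6 SA[6]=0  'bccacedbabbcdceada'
  #7 SA[7]=10  'bcdceada'
  #8 SA[8]=2  'cacedbabbcdceada'
  #9 SA[9]=1  'ccacedbabbcdceada'
  #10 SA[10]=11  'cdceada'
  #11 SA[11]=13  'ceada'
  #12 SA[12]=4  'cedbabbcdceada'
  #13 SA[13]=16  'da'
  #14 SA[14]=6  'dbabbcdceada'
  #15 SA[15]=12  'dceada'
  #16 SA[16]=14  'eada'
  #17 SA[17]=5  'edbabbcdceada'

SA = [17, 8, 3, 15, 7, 9, 0, 10, 2, 1, 11, 13, 4, 16, 6, 12, 14, 5]
i: (SA[i-1],SA[i]) lcp shared
  1: (17,8) 1 'a'
  2: (8,3) 1 'a'
  3: (3,15) 1 'a'
  4: (15,7) 0 ''
  5: (7,9) 1 'b'
  6: (9,0) 1 'b'
  7: (0,10) 2 'bc'
  8: (10,2) 0 ''
  9: (2,1) 1 'c'
  10: (1,11) 1 'c'
  11: (11,13) 1 'c'
  12: (13,4) 2 'ce'
  13: (4,16) 0 ''
  14: (16,6) 1 'd'
  15: (6,12) 1 'd'
  16: (12,14) 0 ''
  17: (14,5) 1 'e'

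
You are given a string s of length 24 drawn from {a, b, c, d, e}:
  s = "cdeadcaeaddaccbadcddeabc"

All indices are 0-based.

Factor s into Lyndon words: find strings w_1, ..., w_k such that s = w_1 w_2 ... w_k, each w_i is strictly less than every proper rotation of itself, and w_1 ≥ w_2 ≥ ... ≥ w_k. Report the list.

["cde", "adcaeadd", "accbadcdde", "abc"]

emit factor 1: 'cde' (i=0, period=3)
emit factor 2: 'adcaeadd' (i=3, period=8)
emit factor 3: 'accbadcdde' (i=11, period=10)
emit factor 4: 'abc' (i=21, period=3)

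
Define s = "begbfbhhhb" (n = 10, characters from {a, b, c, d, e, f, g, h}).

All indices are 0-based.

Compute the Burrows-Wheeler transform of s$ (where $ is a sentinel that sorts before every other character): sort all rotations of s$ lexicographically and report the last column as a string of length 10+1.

bh$gfbbehhb

rank  rotation     last
    0  $begbfbhhhb  b
    1  b$begbfbhhh  h
    2  begbfbhhhb$  $
    3  bfbhhhb$beg  g
    4  bhhhb$begbf  f
    5  egbfbhhhb$b  b
    6  fbhhhb$begb  b
    7  gbfbhhhb$be  e
    8  hb$begbfbhh  h
    9  hhb$begbfbh  h
   10  hhhb$begbfb  b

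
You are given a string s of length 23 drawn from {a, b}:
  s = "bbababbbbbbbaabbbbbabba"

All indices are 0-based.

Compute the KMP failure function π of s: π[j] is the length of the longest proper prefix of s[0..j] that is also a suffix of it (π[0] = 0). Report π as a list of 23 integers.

[0, 1, 0, 1, 0, 1, 2, 2, 2, 2, 2, 2, 3, 0, 1, 2, 2, 2, 2, 3, 4, 2, 3]

π[0] = 0
j=1 s[j]='b': π[1]=1 (border 'b')
j=2 s[j]='a': k: 1→0; π[2]=0 (border '')
j=3 s[j]='b': π[3]=1 (border 'b')
j=4 s[j]='a': k: 1→0; π[4]=0 (border '')
j=5 s[j]='b': π[5]=1 (border 'b')
j=6 s[j]='b': π[6]=2 (border 'bb')
j=7 s[j]='b': k: 2→1; π[7]=2 (border 'bb')
j=8 s[j]='b': k: 2→1; π[8]=2 (border 'bb')
j=9 s[j]='b': k: 2→1; π[9]=2 (border 'bb')
j=10 s[j]='b': k: 2→1; π[10]=2 (border 'bb')
j=11 s[j]='b': k: 2→1; π[11]=2 (border 'bb')
j=12 s[j]='a': π[12]=3 (border 'bba')
j=13 s[j]='a': k: 3→0; π[13]=0 (border '')
j=14 s[j]='b': π[14]=1 (border 'b')
j=15 s[j]='b': π[15]=2 (border 'bb')
j=16 s[j]='b': k: 2→1; π[16]=2 (border 'bb')
j=17 s[j]='b': k: 2→1; π[17]=2 (border 'bb')
j=18 s[j]='b': k: 2→1; π[18]=2 (border 'bb')
j=19 s[j]='a': π[19]=3 (border 'bba')
j=20 s[j]='b': π[20]=4 (border 'bbab')
j=21 s[j]='b': k: 4→1; π[21]=2 (border 'bb')
j=22 s[j]='a': π[22]=3 (border 'bba')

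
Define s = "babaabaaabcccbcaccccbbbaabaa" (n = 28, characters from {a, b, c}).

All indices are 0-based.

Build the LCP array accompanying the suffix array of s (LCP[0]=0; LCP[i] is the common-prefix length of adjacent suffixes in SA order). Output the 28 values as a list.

rank | idx | suffix
   0 |  27 | a
   1 |  26 | aa
   2 |   6 | aaabcccbcaccccbbbaabaa
   3 |  23 | aabaa
   4 |   3 | aabaaabcccbcaccccbbbaabaa
   5 |   7 | aabcccbcaccccbbbaabaa
   6 |  24 | abaa
   7 |   4 | abaaabcccbcaccccbbbaabaa
   8 |   1 | abaabaaabcccbcaccccbbbaabaa
   9 |   8 | abcccbcaccccbbbaabaa
  10 |  15 | accccbbbaabaa
  11 |  25 | baa
  12 |   5 | baaabcccbcaccccbbbaabaa
  13 |  22 | baabaa
  14 |   2 | baabaaabcccbcaccccbbbaabaa
  15 |   0 | babaabaaabcccbcaccccbbbaabaa
  16 |  21 | bbaabaa
  17 |  20 | bbbaabaa
  18 |  13 | bcaccccbbbaabaa
  19 |   9 | bcccbcaccccbbbaabaa
  20 |  14 | caccccbbbaabaa
  21 |  19 | cbbbaabaa
  22 |  12 | cbcaccccbbbaabaa
  23 |  18 | ccbbbaabaa
  24 |  11 | ccbcaccccbbbaabaa
  25 |  17 | cccbbbaabaa
  26 |  10 | cccbcaccccbbbaabaa
  27 |  16 | ccccbbbaabaa

SA = [27, 26, 6, 23, 3, 7, 24, 4, 1, 8, 15, 25, 5, 22, 2, 0, 21, 20, 13, 9, 14, 19, 12, 18, 11, 17, 10, 16]
rank  pair      lcp
   1  s[27:],s[26:]  1  'a'
   2  s[26:],s[6:]  2  'aa'
   3  s[6:],s[23:]  2  'aa'
   4  s[23:],s[3:]  5  'aabaa'
   5  s[3:],s[7:]  3  'aab'
   6  s[7:],s[24:]  1  'a'
   7  s[24:],s[4:]  4  'abaa'
   8  s[4:],s[1:]  4  'abaa'
   9  s[1:],s[8:]  2  'ab'
  10  s[8:],s[15:]  1  'a'
  11  s[15:],s[25:]  0  ''
  12  s[25:],s[5:]  3  'baa'
  13  s[5:],s[22:]  3  'baa'
  14  s[22:],s[2:]  6  'baabaa'
  15  s[2:],s[0:]  2  'ba'
  16  s[0:],s[21:]  1  'b'
  17  s[21:],s[20:]  2  'bb'
  18  s[20:],s[13:]  1  'b'
  19  s[13:],s[9:]  2  'bc'
  20  s[9:],s[14:]  0  ''
  21  s[14:],s[19:]  1  'c'
  22  s[19:],s[12:]  2  'cb'
  23  s[12:],s[18:]  1  'c'
  24  s[18:],s[11:]  3  'ccb'
  25  s[11:],s[17:]  2  'cc'
  26  s[17:],s[10:]  4  'cccb'
  27  s[10:],s[16:]  3  'ccc'

[0, 1, 2, 2, 5, 3, 1, 4, 4, 2, 1, 0, 3, 3, 6, 2, 1, 2, 1, 2, 0, 1, 2, 1, 3, 2, 4, 3]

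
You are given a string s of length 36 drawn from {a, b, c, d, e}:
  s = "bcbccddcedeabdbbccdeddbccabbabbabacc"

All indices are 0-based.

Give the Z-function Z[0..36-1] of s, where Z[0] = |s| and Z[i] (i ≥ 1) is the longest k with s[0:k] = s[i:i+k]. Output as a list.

Z[0]=36
i=1: outside box; Z[1]=0
i=2: outside box; Z[2]=2 extend→box=[2,4)
i=3: min(r-i=1, Z[1]=0)=0; Z[3]=0
i=4: outside box; Z[4]=0
i=5: outside box; Z[5]=0
i=6: outside box; Z[6]=0
i=7: outside box; Z[7]=0
i=8: outside box; Z[8]=0
i=9: outside box; Z[9]=0
i=10: outside box; Z[10]=0
i=11: outside box; Z[11]=0
i=12: outside box; Z[12]=1 extend→box=[12,13)
i=13: outside box; Z[13]=0
i=14: outside box; Z[14]=1 extend→box=[14,15)
i=15: outside box; Z[15]=2 extend→box=[15,17)
i=16: min(r-i=1, Z[1]=0)=0; Z[16]=0
i=17: outside box; Z[17]=0
i=18: outside box; Z[18]=0
i=19: outside box; Z[19]=0
i=20: outside box; Z[20]=0
i=21: outside box; Z[21]=0
i=22: outside box; Z[22]=2 extend→box=[22,24)
i=23: min(r-i=1, Z[1]=0)=0; Z[23]=0
i=24: outside box; Z[24]=0
i=25: outside box; Z[25]=0
i=26: outside box; Z[26]=1 extend→box=[26,27)
i=27: outside box; Z[27]=1 extend→box=[27,28)
i=28: outside box; Z[28]=0
i=29: outside box; Z[29]=1 extend→box=[29,30)
i=30: outside box; Z[30]=1 extend→box=[30,31)
i=31: outside box; Z[31]=0
i=32: outside box; Z[32]=1 extend→box=[32,33)
i=33: outside box; Z[33]=0
i=34: outside box; Z[34]=0
i=35: outside box; Z[35]=0

[36, 0, 2, 0, 0, 0, 0, 0, 0, 0, 0, 0, 1, 0, 1, 2, 0, 0, 0, 0, 0, 0, 2, 0, 0, 0, 1, 1, 0, 1, 1, 0, 1, 0, 0, 0]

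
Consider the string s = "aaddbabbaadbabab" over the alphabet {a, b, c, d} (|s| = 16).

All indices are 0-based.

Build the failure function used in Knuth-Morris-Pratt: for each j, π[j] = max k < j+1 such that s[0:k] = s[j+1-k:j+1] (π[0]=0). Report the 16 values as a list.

π[0] = 0
j=1 s[j]='a': π[1]=1 (border 'a')
j=2 s[j]='d': k: 1→0; π[2]=0 (border '')
j=3 s[j]='d': π[3]=0 (border '')
j=4 s[j]='b': π[4]=0 (border '')
j=5 s[j]='a': π[5]=1 (border 'a')
j=6 s[j]='b': k: 1→0; π[6]=0 (border '')
j=7 s[j]='b': π[7]=0 (border '')
j=8 s[j]='a': π[8]=1 (border 'a')
j=9 s[j]='a': π[9]=2 (border 'aa')
j=10 s[j]='d': π[10]=3 (border 'aad')
j=11 s[j]='b': k: 3→0; π[11]=0 (border '')
j=12 s[j]='a': π[12]=1 (border 'a')
j=13 s[j]='b': k: 1→0; π[13]=0 (border '')
j=14 s[j]='a': π[14]=1 (border 'a')
j=15 s[j]='b': k: 1→0; π[15]=0 (border '')

[0, 1, 0, 0, 0, 1, 0, 0, 1, 2, 3, 0, 1, 0, 1, 0]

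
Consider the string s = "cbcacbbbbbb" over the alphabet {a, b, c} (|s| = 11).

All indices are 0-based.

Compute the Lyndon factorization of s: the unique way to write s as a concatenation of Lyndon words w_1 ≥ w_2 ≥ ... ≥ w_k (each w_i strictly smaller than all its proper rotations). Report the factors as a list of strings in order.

emit factor 1: 'c' (i=0, period=1)
emit factor 2: 'bc' (i=1, period=2)
emit factor 3: 'acbbbbbb' (i=3, period=8)

["c", "bc", "acbbbbbb"]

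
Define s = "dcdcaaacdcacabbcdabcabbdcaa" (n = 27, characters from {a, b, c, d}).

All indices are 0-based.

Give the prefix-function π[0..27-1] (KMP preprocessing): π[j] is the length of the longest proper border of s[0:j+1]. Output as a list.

[0, 0, 1, 2, 0, 0, 0, 0, 1, 2, 0, 0, 0, 0, 0, 0, 1, 0, 0, 0, 0, 0, 0, 1, 2, 0, 0]

π[0] = 0
j=1 s[j]='c': π[1]=0 (border '')
j=2 s[j]='d': π[2]=1 (border 'd')
j=3 s[j]='c': π[3]=2 (border 'dc')
j=4 s[j]='a': k: 2→0; π[4]=0 (border '')
j=5 s[j]='a': π[5]=0 (border '')
j=6 s[j]='a': π[6]=0 (border '')
j=7 s[j]='c': π[7]=0 (border '')
j=8 s[j]='d': π[8]=1 (border 'd')
j=9 s[j]='c': π[9]=2 (border 'dc')
j=10 s[j]='a': k: 2→0; π[10]=0 (border '')
j=11 s[j]='c': π[11]=0 (border '')
j=12 s[j]='a': π[12]=0 (border '')
j=13 s[j]='b': π[13]=0 (border '')
j=14 s[j]='b': π[14]=0 (border '')
j=15 s[j]='c': π[15]=0 (border '')
j=16 s[j]='d': π[16]=1 (border 'd')
j=17 s[j]='a': k: 1→0; π[17]=0 (border '')
j=18 s[j]='b': π[18]=0 (border '')
j=19 s[j]='c': π[19]=0 (border '')
j=20 s[j]='a': π[20]=0 (border '')
j=21 s[j]='b': π[21]=0 (border '')
j=22 s[j]='b': π[22]=0 (border '')
j=23 s[j]='d': π[23]=1 (border 'd')
j=24 s[j]='c': π[24]=2 (border 'dc')
j=25 s[j]='a': k: 2→0; π[25]=0 (border '')
j=26 s[j]='a': π[26]=0 (border '')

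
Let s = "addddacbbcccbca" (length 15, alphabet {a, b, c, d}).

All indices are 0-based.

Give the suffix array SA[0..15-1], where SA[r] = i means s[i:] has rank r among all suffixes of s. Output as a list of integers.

[14, 5, 0, 7, 12, 8, 13, 6, 11, 10, 9, 4, 3, 2, 1]

sorted suffixes:
  #0 SA[0]=14  'a'
  #1 SA[1]=5  'acbbcccbca'
  #2 SA[2]=0  'addddacbbcccbca'
  #3 SA[3]=7  'bbcccbca'
  #4 SA[4]=12  'bca'
  #5 SA[5]=8  'bcccbca'
  #6 SA[6]=13  'ca'
  #7 SA[7]=6  'cbbcccbca'
  #8 SA[8]=11  'cbca'
  #9 SA[9]=10  'ccbca'
  #10 SA[10]=9  'cccbca'
  #11 SA[11]=4  'dacbbcccbca'
  #12 SA[12]=3  'ddacbbcccbca'
  #13 SA[13]=2  'dddacbbcccbca'
  #14 SA[14]=1  'ddddacbbcccbca'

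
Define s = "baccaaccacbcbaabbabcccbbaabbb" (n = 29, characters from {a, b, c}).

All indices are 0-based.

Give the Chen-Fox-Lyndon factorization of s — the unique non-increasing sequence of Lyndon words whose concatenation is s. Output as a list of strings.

["b", "acc", "aaccacbcb", "aabbabcccbbaabbb"]

emit factor 1: 'b' (i=0, period=1)
emit factor 2: 'acc' (i=1, period=3)
emit factor 3: 'aaccacbcb' (i=4, period=9)
emit factor 4: 'aabbabcccbbaabbb' (i=13, period=16)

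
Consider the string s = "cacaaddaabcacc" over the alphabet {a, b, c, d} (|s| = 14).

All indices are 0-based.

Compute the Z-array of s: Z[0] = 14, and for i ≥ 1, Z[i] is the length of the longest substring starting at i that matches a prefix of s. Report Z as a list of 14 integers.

[14, 0, 2, 0, 0, 0, 0, 0, 0, 0, 3, 0, 1, 1]

Z[0]=14
i=1: i≥r, start 0; Z[1]=0
i=2: i≥r, start 0; Z[2]=2 scan→box=[2,4)
i=3: min(r-i=1, Z[1]=0)=0; Z[3]=0
i=4: i≥r, start 0; Z[4]=0
i=5: i≥r, start 0; Z[5]=0
i=6: i≥r, start 0; Z[6]=0
i=7: i≥r, start 0; Z[7]=0
i=8: i≥r, start 0; Z[8]=0
i=9: i≥r, start 0; Z[9]=0
i=10: i≥r, start 0; Z[10]=3 scan→box=[10,13)
i=11: min(r-i=2, Z[1]=0)=0; Z[11]=0
i=12: min(r-i=1, Z[2]=2)=1; Z[12]=1
i=13: i≥r, start 0; Z[13]=1 scan→box=[13,14)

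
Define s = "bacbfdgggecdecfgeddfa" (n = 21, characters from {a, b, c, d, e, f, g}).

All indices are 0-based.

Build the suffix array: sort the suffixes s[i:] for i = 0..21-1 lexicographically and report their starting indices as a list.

[20, 1, 0, 3, 2, 10, 13, 17, 11, 18, 5, 9, 12, 16, 19, 4, 14, 8, 15, 7, 6]

rank→(start, suffix):
  0 → (20, 'a')
  1 → (1, 'acbfdgggecdecfgeddfa')
  2 → (0, 'bacbfdgggecdecfgeddfa')
  3 → (3, 'bfdgggecdecfgeddfa')
  4 → (2, 'cbfdgggecdecfgeddfa')
  5 → (10, 'cdecfgeddfa')
  6 → (13, 'cfgeddfa')
  7 → (17, 'ddfa')
  8 → (11, 'decfgeddfa')
  9 → (18, 'dfa')
  10 → (5, 'dgggecdecfgeddfa')
  11 → (9, 'ecdecfgeddfa')
  12 → (12, 'ecfgeddfa')
  13 → (16, 'eddfa')
  14 → (19, 'fa')
  15 → (4, 'fdgggecdecfgeddfa')
  16 → (14, 'fgeddfa')
  17 → (8, 'gecdecfgeddfa')
  18 → (15, 'geddfa')
  19 → (7, 'ggecdecfgeddfa')
  20 → (6, 'gggecdecfgeddfa')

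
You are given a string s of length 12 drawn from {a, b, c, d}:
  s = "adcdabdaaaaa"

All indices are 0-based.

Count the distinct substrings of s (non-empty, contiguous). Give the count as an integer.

63

rank | idx | suffix
   0 |  11 | a
   1 |  10 | aa
   2 |   9 | aaa
   3 |   8 | aaaa
   4 |   7 | aaaaa
   5 |   4 | abdaaaaa
   6 |   0 | adcdabdaaaaa
   7 |   5 | bdaaaaa
   8 |   2 | cdabdaaaaa
   9 |   6 | daaaaa
  10 |   3 | dabdaaaaa
  11 |   1 | dcdabdaaaaa

SA = [11, 10, 9, 8, 7, 4, 0, 5, 2, 6, 3, 1]
[i] adj suffixes → lcp
  [1] 11/10 → 1 ('a')
  [2] 10/9 → 2 ('aa')
  [3] 9/8 → 3 ('aaa')
  [4] 8/7 → 4 ('aaaa')
  [5] 7/4 → 1 ('a')
  [6] 4/0 → 1 ('a')
  [7] 0/5 → 0 ('')
  [8] 5/2 → 0 ('')
  [9] 2/6 → 0 ('')
  [10] 6/3 → 2 ('da')
  [11] 3/1 → 1 ('d')

n(n+1)/2 = 12·13/2 = 78
Σ LCP = 0 + 1 + 2 + 3 + 4 + 1 + 1 + 0 + 0 + 0 + 2 + 1 = 15
distinct = 78 − 15 = 63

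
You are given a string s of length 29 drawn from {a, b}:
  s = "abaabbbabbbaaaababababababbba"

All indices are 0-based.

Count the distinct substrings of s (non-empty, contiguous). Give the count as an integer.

sorted suffixes:
  #0 SA[0]=28  'a'
  #1 SA[1]=11  'aaaababababababbba'
  #2 SA[2]=12  'aaababababababbba'
  #3 SA[3]=13  'aababababababbba'
  #4 SA[4]=2  'aabbbabbbaaaababababababbba'
  #5 SA[5]=0  'abaabbbabbbaaaababababababbba'
  #6 SA[6]=14  'ababababababbba'
  #7 SA[7]=16  'abababababbba'
  #8 SA[8]=18  'ababababbba'
  #9 SA[9]=20  'abababbba'
  #10 SA[10]=22  'ababbba'
  #11 SA[11]=24  'abbba'
  #12 SA[12]=7  'abbbaaaababababababbba'
  #13 SA[13]=3  'abbbabbbaaaababababababbba'
  #14 SA[14]=27  'ba'
  #15 SA[15]=10  'baaaababababababbba'
  #16 SA[16]=1  'baabbbabbbaaaababababababbba'
  #17 SA[17]=15  'babababababbba'
  #18 SA[18]=17  'bababababbba'
  #19 SA[19]=19  'babababbba'
  #20 SA[20]=21  'bababbba'
  #21 SA[21]=23  'babbba'
  #22 SA[22]=6  'babbbaaaababababababbba'
  #23 SA[23]=26  'bba'
  #24 SA[24]=9  'bbaaaababababababbba'
  #25 SA[25]=5  'bbabbbaaaababababababbba'
  #26 SA[26]=25  'bbba'
  #27 SA[27]=8  'bbbaaaababababababbba'
  #28 SA[28]=4  'bbbabbbaaaababababababbba'

SA = [28, 11, 12, 13, 2, 0, 14, 16, 18, 20, 22, 24, 7, 3, 27, 10, 1, 15, 17, 19, 21, 23, 6, 26, 9, 5, 25, 8, 4]
i: (SA[i-1],SA[i]) lcp shared
  1: (28,11) 1 'a'
  2: (11,12) 3 'aaa'
  3: (12,13) 2 'aa'
  4: (13,2) 3 'aab'
  5: (2,0) 1 'a'
  6: (0,14) 3 'aba'
  7: (14,16) 10 'ababababab'
  8: (16,18) 8 'abababab'
  9: (18,20) 6 'ababab'
  10: (20,22) 4 'abab'
  11: (22,24) 2 'ab'
  12: (24,7) 5 'abbba'
  13: (7,3) 5 'abbba'
  14: (3,27) 0 ''
  15: (27,10) 2 'ba'
  16: (10,1) 3 'baa'
  17: (1,15) 2 'ba'
  18: (15,17) 9 'babababab'
  19: (17,19) 7 'bababab'
  20: (19,21) 5 'babab'
  21: (21,23) 3 'bab'
  22: (23,6) 6 'babbba'
  23: (6,26) 1 'b'
  24: (26,9) 3 'bba'
  25: (9,5) 3 'bba'
  26: (5,25) 2 'bb'
  27: (25,8) 4 'bbba'
  28: (8,4) 4 'bbba'

n(n+1)/2 = 29·30/2 = 435
Σ LCP = 0 + 1 + 3 + 2 + 3 + 1 + 3 + 10 + 8 + 6 + 4 + 2 + 5 + 5 + 0 + 2 + 3 + 2 + 9 + 7 + 5 + 3 + 6 + 1 + 3 + 3 + 2 + 4 + 4 = 107
distinct = 435 − 107 = 328

328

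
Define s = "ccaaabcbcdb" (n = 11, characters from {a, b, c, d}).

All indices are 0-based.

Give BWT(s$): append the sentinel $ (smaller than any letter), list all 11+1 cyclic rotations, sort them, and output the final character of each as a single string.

bcaadaccb$bc

rank  rotation      last
    0  $ccaaabcbcdb  b
    1  aaabcbcdb$cc  c
    2  aabcbcdb$cca  a
    3  abcbcdb$ccaa  a
    4  b$ccaaabcbcd  d
    5  bcbcdb$ccaaa  a
    6  bcdb$ccaaabc  c
    7  caaabcbcdb$c  c
    8  cbcdb$ccaaab  b
    9  ccaaabcbcdb$  $
   10  cdb$ccaaabcb  b
   11  db$ccaaabcbc  c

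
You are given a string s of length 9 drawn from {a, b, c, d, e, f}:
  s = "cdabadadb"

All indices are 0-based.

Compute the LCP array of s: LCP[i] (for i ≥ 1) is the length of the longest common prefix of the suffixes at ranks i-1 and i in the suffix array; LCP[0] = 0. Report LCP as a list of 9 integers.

[0, 1, 2, 0, 1, 0, 0, 2, 1]

rank→(start, suffix):
  0 → (2, 'abadadb')
  1 → (4, 'adadb')
  2 → (6, 'adb')
  3 → (8, 'b')
  4 → (3, 'badadb')
  5 → (0, 'cdabadadb')
  6 → (1, 'dabadadb')
  7 → (5, 'dadb')
  8 → (7, 'db')

SA = [2, 4, 6, 8, 3, 0, 1, 5, 7]
[i] adj suffixes → lcp
  [1] 2/4 → 1 ('a')
  [2] 4/6 → 2 ('ad')
  [3] 6/8 → 0 ('')
  [4] 8/3 → 1 ('b')
  [5] 3/0 → 0 ('')
  [6] 0/1 → 0 ('')
  [7] 1/5 → 2 ('da')
  [8] 5/7 → 1 ('d')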